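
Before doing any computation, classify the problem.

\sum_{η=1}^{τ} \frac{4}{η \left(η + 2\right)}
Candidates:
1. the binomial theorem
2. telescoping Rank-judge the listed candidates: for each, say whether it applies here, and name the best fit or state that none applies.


Technique: telescoping — poles of \frac{4}{η \left(η + 2\right)} differ by an integer, the telltale of a telescoping partial-fraction sum.
- the binomial theorem — there is no sum-raised-to-a-power identity hiding in these terms.
- telescoping: a fit — the right tool for this form.


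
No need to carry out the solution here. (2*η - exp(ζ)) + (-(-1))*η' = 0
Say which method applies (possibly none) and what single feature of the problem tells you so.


Diagnosis: a linear integrating factor — η appears only to the first power with coefficient 2 — the classic integrating-factor setup.


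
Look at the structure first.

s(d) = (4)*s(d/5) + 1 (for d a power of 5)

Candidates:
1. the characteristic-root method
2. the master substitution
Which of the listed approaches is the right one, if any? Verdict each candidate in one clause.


Technique: the master substitution — the call at d/5 makes this multiplicative recursion; the master-style substitution converts it to additive.
- the characteristic-root method: the recursion divides its index rather than shifting it — outside the constant-shift family the root method covers.
- the master substitution — a fit — the right tool for this form.


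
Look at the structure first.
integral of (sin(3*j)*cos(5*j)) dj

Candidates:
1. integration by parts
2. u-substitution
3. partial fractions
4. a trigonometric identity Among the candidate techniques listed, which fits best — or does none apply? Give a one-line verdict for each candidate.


Verdict: a trigonometric identity — apply product-to-sum to sin(3*j)*cos(5*j): two clean single-angle terms replace one awkward product.
- integration by parts: not the fit here: there is no polynomial factor to ladder down — parts can still close the trigonometric product by recursion, though the identity rewrite is the direct route.
- u-substitution: no subexpression of the integrand serves as a whole-integral substitution inner — individual terms may offer their own, but none carries its derivative as a factor of the full integrand; a working change of variable would have to be constructed from outside the expression.
- partial fractions — there is no rational-function structure to decompose.
- a trigonometric identity: applicable, and directly so.


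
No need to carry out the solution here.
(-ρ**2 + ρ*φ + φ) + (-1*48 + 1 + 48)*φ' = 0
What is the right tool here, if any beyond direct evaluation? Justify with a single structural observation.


Verdict: a linear integrating factor — the unknown enters only to the first power against a nonzero forcing term — the integrating-factor template applies directly.


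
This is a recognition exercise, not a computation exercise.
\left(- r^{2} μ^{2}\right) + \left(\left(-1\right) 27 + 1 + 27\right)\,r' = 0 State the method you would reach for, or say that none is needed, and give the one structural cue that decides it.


Best approach: separation of variables — solved for the derivative, the right side factors as μ^{2} times r^{2} — all μ-dependence separates from all r-dependence.


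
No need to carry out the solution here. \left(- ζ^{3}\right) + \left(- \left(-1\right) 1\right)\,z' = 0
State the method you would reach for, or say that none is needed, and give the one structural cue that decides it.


Diagnosis: no special technique — the slope is a pure function of ζ; integrate both sides and be done.


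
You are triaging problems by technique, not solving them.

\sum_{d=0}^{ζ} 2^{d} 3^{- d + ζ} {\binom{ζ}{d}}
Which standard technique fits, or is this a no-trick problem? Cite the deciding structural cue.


Verdict: the binomial theorem — the binomial coefficients weight matched powers of 2 and 3, which is exactly the expansion of a binomial power.


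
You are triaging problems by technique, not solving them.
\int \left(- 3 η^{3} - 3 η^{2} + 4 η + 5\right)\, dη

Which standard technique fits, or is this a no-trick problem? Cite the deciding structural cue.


Diagnosis: no special technique — a term-by-term power-rule job in η; no substitution or rearrangement earns its keep here.


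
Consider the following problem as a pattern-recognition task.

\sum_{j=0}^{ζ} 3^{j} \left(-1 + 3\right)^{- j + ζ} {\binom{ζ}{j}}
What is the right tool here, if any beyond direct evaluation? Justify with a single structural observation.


Technique: the binomial theorem — terms weighting {\binom{ζ}{j}} against matched powers of 3 and (-1 + 3) reassemble into (3 + (-1 + 3))^ζ by the binomial theorem.


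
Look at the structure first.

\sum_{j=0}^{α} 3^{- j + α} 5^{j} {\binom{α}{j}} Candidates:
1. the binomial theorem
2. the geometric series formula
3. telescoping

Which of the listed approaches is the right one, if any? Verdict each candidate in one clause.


Verdict: the binomial theorem — the binomial coefficients weight matched powers of 5 and 3, which is exactly the expansion of a binomial power.
- the binomial theorem: a fit — the right tool for this form.
- the geometric series formula — the term-to-term ratio changes with the index, so the geometric formula cannot close it.
- telescoping — writing out consecutive terms as given produces no pairwise cancellation.


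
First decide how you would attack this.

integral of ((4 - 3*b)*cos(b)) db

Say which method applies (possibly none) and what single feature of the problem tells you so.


Diagnosis: integration by parts — the integrand splits as 4 - 3*b times cos(b) — repeatedly differentiating the polynomial part kills it, which is the parts ladder.


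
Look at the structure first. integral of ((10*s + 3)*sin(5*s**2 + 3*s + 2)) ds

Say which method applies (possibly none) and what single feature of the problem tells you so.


Technique: u-substitution — everything non-trivial happens through the inner expression 5*s**2 + 3*s + 2, and its derivative accounts for the remaining factor up to a constant, so set u = 5*s**2 + 3*s + 2.


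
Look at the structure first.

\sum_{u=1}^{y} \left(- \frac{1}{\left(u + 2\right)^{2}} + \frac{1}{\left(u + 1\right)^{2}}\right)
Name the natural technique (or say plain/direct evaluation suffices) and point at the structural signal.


Verdict: telescoping — this sum is a zipper: each term contributes \frac{1}{\left(u + 1\right)^{2}} and removes the next index's value, which the following term puts back, closing term by term.


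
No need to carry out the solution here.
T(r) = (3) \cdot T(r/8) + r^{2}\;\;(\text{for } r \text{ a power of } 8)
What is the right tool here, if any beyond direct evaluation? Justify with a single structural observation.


Technique: the master substitution — the argument contracts 8-fold per step: reindex r exponentially and solve the linear recurrence in the new index.


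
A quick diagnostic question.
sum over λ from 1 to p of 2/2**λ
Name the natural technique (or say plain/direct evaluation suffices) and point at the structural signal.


Verdict: the geometric series formula — consecutive terms stand in a fixed index-free ratio — the geometric sum formula closes it.


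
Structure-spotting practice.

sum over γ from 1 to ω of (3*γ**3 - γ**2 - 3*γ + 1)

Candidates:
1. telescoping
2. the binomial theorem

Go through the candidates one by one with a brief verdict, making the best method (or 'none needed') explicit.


Method: no special technique — every summand is a constant multiple of a power of γ — apply the standard power-sum identities one degree at a time.
- telescoping — writing out consecutive terms as given produces no pairwise cancellation.
- the binomial theorem — the summand does not match any term pattern of an expanded binomial power.


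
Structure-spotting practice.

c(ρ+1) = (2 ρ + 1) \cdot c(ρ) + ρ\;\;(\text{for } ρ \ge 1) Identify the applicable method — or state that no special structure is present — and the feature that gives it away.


Diagnosis: a summation factor — the coefficient 2 ρ + 1 drifts with the index, so no fixed root exists; normalizing by the cumulative product telescopes it.


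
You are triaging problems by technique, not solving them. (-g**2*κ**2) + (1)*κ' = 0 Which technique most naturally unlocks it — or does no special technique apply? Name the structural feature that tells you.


Technique: separation of variables — one side of the product carries the independent variable, the other the unknown — the textbook separation shape.


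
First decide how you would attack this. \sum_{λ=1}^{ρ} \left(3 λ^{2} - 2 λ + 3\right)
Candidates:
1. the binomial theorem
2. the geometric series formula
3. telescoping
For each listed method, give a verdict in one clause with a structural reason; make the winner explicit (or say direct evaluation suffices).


Method: no special technique — recognize the absence of structure: constant-multiple powers of λ summed plainly, no special method required.
- the binomial theorem: no binomial coefficients pair with matched powers.
- the geometric series formula: the term-to-term ratio changes with the index, so the geometric formula cannot close it.
- telescoping — in the displayed form, no term reappears at a neighboring index to cancel against.


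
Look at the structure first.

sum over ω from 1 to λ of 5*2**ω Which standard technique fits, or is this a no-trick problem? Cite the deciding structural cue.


Verdict: the geometric series formula — check a ratio of consecutive terms: it is 2, independent of the index, so the geometric formula closes the sum.


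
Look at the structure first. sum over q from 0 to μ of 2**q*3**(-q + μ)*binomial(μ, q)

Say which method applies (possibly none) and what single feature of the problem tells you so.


Best approach: the binomial theorem — binomial coefficients against complementary powers of 2 and 3: recognize the binomial expansion and resum.


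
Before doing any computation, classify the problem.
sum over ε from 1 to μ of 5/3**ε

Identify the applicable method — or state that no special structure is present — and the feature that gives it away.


Method: the geometric series formula — consecutive terms stand in a fixed index-free ratio — the geometric sum formula closes it.


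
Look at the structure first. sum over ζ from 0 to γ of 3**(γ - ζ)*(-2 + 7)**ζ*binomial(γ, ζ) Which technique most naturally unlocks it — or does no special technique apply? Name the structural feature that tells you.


Best approach: the binomial theorem — terms weighting binomial(γ, ζ) against matched powers of (-2 + 7) and 3 reassemble into ((-2 + 7) + 3)^γ by the binomial theorem.


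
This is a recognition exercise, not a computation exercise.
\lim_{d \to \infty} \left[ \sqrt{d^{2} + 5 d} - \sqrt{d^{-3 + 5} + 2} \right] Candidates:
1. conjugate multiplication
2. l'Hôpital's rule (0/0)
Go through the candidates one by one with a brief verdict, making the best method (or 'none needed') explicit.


Technique: conjugate multiplication — this difference gives up after one conjugate multiplication — the radical structure cancels against its conjugate.
- conjugate multiplication: yes, a natural case for it.
- l'Hôpital's rule (0/0): the expression is a difference driving to ∞ − ∞, not a 0/0 quotient — there is no ratio for the rule to differentiate.


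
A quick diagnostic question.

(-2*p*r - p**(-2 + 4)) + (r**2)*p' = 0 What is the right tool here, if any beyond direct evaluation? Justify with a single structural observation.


Technique: the homogeneous substitution — scaling r and p together leaves the slope fixed — it depends only on p/r, so substitute the ratio. Rearranged, this also fits the Bernoulli template directly; the homogeneous substitution reads the structure without the rearrangement.


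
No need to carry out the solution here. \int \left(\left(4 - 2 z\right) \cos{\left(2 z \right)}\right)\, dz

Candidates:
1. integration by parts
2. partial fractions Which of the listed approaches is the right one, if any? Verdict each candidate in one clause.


Verdict: integration by parts — differentiate 4 - 2 z, integrate \cos{\left(2 z \right)}: each pass lowers the polynomial degree, so parts terminates.
- integration by parts: a fit — the right tool for this form.
- partial fractions: the expression is not a ratio of polynomials that decomposes further.


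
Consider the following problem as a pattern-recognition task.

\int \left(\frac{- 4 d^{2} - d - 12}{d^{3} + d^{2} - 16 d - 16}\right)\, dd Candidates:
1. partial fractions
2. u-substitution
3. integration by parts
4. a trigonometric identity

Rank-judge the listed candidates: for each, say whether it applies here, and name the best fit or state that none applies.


Technique: partial fractions — each factor of d^{3} + d^{2} - 16 d - 16 owns one elementary piece of the integrand — separate them and integrate piecewise.
- partial fractions — applicable, and directly so.
- u-substitution — no subexpression of the integrand serves as a whole-integral substitution inner — individual terms may offer their own, but none carries its derivative as a factor of the full integrand; a working change of variable would have to be constructed from outside the expression.
- integration by parts: there is no nonconstant-polynomial-times-kernel split with an exp, sine, cosine (degree-1 argument), or logarithm partner.
- a trigonometric identity: there is no trigonometric structure at all — the integrand carries no sine or cosine to rewrite.


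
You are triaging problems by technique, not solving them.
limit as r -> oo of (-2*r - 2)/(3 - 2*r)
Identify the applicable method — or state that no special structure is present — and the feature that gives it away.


Diagnosis: dominant-term comparison — divide through by the highest power of r; every lower-order term dies and the dominant terms decide the limit. Differentiating the expression as a single quotient would eventually settle it as well; matching dominant growth settles it immediately.


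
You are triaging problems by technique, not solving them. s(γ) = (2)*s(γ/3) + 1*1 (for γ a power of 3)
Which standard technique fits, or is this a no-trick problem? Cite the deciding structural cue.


Technique: the master substitution — the argument γ/3 divides the index by 3; the standard γ = 3^m substitution converts it to a constant-shift recurrence.


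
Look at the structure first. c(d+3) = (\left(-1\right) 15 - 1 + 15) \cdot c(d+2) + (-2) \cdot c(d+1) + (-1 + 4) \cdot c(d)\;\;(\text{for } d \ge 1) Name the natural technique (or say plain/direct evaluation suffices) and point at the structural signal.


Verdict: the characteristic-root method — constant coefficients and linearity mean the ansatz r^d reduces it to solving the characteristic polynomial.


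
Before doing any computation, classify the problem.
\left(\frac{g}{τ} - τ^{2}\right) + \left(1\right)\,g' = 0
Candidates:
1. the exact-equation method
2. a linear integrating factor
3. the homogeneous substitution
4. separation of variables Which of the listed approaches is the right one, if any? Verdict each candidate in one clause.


Method: a linear integrating factor — linear in the unknown with genuine forcing: multiply through by the exponential of the integrated coefficient and the left side closes into one derivative.
- the exact-equation method — exactness fails on the nose — the mixed partials do not match.
- a linear integrating factor: applicable, and directly so.
- the homogeneous substitution — the ratio of the variables does not determine the slope.
- separation of variables: the two dependences do not factor apart.


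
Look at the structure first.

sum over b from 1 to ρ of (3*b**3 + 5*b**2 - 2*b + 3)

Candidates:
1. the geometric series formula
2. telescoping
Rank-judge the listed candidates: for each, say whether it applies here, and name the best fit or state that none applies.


Technique: no special technique — every summand is a constant multiple of a power of b — apply the standard power-sum identities one degree at a time.
- the geometric series formula — the term-to-term ratio drifts with the index — the one thing the geometric formula cannot absorb.
- telescoping — computed from the summand as displayed, the partial sums build up without the pairwise collapse telescoping exploits.


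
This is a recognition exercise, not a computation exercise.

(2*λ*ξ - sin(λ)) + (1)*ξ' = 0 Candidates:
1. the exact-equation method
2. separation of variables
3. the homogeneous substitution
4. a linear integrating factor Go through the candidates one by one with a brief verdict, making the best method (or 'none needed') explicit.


Technique: a linear integrating factor — arrange it as ξ' + 2*λ·ξ = (the forcing term) and the integrating factor does the rest.
- the exact-equation method: no potential function has this form as its differential, as written.
- separation of variables — no algebra isolates the independent variable on one side and the unknown on the other.
- the homogeneous substitution: the slope changes under joint rescaling, failing the degree-zero test.
- a linear integrating factor: yes — fits the structure here.


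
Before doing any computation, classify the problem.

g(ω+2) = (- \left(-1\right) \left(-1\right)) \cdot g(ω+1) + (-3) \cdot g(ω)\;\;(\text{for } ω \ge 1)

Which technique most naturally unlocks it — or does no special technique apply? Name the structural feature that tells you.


Diagnosis: the characteristic-root method — try a geometric ansatz r^ω: constant coefficients turn the recurrence into one polynomial equation in r.


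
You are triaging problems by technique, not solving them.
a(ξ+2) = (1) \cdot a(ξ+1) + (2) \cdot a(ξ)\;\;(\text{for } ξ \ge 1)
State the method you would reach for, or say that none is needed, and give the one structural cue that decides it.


Diagnosis: the characteristic-root method — constant coefficients and linearity mean the ansatz r^ξ reduces it to solving the characteristic polynomial.


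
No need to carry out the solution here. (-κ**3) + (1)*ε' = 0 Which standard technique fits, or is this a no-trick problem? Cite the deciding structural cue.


Technique: no special technique — the slope is a function of κ alone, so integrate both sides directly.


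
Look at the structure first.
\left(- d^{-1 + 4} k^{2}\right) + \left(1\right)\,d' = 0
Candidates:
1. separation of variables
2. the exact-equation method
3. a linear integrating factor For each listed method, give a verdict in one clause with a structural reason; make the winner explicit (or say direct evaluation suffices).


Best approach: separation of variables — a product of single-variable factors, k^{2} and d^{-1 + 4} — the textbook separable form.
- separation of variables — a fit — the right tool for this form.
- the exact-equation method: the cross partial derivatives disagree, so no single potential exists.
- a linear integrating factor: a nonlinear term in the unknown puts this outside the integrating-factor template.


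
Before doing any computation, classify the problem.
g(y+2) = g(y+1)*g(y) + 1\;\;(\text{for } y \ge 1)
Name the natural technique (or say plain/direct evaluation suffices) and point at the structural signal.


Verdict: no special technique — once the recursion is nonlinear, characteristic roots, master substitutions, and summation factors are all off the table.


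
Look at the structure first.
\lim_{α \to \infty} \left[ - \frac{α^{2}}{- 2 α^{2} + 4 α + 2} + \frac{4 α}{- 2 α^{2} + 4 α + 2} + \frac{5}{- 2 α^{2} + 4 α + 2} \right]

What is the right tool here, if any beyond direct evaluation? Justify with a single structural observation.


Technique: dominant-term comparison — divide by the highest power of α present: lower-order terms vanish and the dominant ratio remains. l'Hôpital's at-infinity variant applies to the expression viewed as a single quotient; the leading-term comparison is the direct route.


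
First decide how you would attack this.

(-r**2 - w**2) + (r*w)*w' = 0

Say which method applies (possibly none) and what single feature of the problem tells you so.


Diagnosis: the homogeneous substitution — the slope's numerator and denominator share total degree; set v = w/r and the equation drops to separable form. Rearranged, this also fits the Bernoulli template directly; the homogeneous substitution reads the structure without the rearrangement.


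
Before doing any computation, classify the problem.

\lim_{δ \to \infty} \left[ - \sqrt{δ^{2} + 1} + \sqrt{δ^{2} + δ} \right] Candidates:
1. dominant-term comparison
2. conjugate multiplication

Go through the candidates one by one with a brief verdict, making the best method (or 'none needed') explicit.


Verdict: conjugate multiplication — the ∞ − ∞ radical form is the exact trigger for the conjugate maneuver.
- dominant-term comparison — this is not a rational comparison of growth rates at infinity.
- conjugate multiplication — applies; the problem has the shape this method handles.


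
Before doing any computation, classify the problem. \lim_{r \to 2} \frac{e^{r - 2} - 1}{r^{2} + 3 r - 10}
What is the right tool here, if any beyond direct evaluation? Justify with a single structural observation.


Diagnosis: l'Hôpital's rule (0/0) — substituting 2 gives 0 over 0; differentiate top and bottom once and re-evaluate. A local series expansion at the point resolves it as well; the rule is the packaged version of that step.


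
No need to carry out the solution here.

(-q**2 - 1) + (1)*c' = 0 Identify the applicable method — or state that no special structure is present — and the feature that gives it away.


Technique: no special technique — the slope is a pure function of q; integrate both sides and be done.


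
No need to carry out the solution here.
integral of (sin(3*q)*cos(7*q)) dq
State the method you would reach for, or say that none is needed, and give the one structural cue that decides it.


Diagnosis: a trigonometric identity — cross-frequency products like sin(3*q)*cos(7*q) are the textbook product-to-sum case — the identity converts them to directly integrable sinusoids.


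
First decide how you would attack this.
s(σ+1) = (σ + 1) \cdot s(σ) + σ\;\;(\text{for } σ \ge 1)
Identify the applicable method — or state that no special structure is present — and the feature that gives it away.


Method: a summation factor — normalize by the running product of σ + 1: the left side becomes a difference, and differences sum.


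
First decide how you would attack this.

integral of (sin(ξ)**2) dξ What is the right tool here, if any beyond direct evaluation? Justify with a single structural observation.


Diagnosis: a trigonometric identity — sin(ξ)**2 calls for power reduction: rewrite via double angles before any antiderivative is attempted.


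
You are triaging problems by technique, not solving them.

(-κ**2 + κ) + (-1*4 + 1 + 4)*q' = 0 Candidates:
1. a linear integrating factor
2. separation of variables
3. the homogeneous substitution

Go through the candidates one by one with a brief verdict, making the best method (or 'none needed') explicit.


Verdict: no special technique — solved for the derivative, no q appears — this is antidifferentiation in κ wearing ODE clothing.
- a linear integrating factor — the linear template holds only trivially here (the unknown is absent, so the coefficient is zero) — the method is not the natural label.
- separation of variables — separation is only trivially available — with the unknown absent from the slope this is a direct integration, not a separation problem.
- the homogeneous substitution — the ratio substitution does not collapse this equation.


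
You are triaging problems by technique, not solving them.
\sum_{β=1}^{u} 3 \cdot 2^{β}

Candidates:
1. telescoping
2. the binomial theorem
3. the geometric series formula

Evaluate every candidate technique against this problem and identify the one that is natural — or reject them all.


Diagnosis: the geometric series formula — term-over-term division gives 2 every time — index-free ratio, geometric sum formula applies.
- telescoping: as presented, consecutive terms share no shifted copy to cancel against — no rewrite is on display to change that.
- the binomial theorem: no binomial coefficients pair up with complementary powers here.
- the geometric series formula — yes — fits the structure here.


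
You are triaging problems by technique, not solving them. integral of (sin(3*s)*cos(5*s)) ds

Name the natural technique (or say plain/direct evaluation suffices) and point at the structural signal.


Technique: a trigonometric identity — the product sin(3*s)*cos(5*s) converts to a sum of single-frequency sinusoids via the product-to-sum identity.


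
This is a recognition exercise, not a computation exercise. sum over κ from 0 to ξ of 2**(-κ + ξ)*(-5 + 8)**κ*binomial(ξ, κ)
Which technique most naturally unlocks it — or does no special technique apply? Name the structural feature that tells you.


Method: the binomial theorem — binomial coefficients against complementary powers of (-5 + 8) and 2: recognize the binomial expansion and resum.


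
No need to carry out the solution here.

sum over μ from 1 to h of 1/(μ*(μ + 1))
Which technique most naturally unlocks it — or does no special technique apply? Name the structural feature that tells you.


Verdict: telescoping — 1/(μ*(μ + 1)) hides a difference of shifted reciprocals — decompose it and the middle of the sum vanishes.


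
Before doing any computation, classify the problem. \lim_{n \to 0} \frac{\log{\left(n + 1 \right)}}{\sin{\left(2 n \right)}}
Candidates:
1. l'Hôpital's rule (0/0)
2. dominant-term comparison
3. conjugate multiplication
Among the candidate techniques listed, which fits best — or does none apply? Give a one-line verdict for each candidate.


Best approach: l'Hôpital's rule (0/0) — both numerator and denominator vanish at 0: the genuine 0/0 indeterminate that l'Hôpital exists for. The standard small-argument limits would also carry it; the rule is the systematic route.
- l'Hôpital's rule (0/0) — a fit — the right tool for this form.
- dominant-term comparison: this is not a rational comparison of growth rates at infinity.
- conjugate multiplication — the conjugate move applies to radical differences, which this is not.


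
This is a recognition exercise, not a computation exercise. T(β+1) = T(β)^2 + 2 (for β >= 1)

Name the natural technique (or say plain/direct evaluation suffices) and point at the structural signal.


Best approach: no special technique — the new term depends nonlinearly on the old ones, which disqualifies every superposition-based technique.


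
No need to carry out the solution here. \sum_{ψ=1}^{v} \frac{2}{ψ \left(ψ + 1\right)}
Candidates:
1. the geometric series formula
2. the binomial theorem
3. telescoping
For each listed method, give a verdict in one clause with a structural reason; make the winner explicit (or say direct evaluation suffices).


Best approach: telescoping — the summand \frac{2}{ψ \left(ψ + 1\right)} decomposes into fractions whose poles differ by an integer shift — the series collapses.
- the geometric series formula — the ratio of consecutive terms depends on the index.
- the binomial theorem — no binomial coefficients pair with matched powers.
- telescoping: applicable, and directly so.


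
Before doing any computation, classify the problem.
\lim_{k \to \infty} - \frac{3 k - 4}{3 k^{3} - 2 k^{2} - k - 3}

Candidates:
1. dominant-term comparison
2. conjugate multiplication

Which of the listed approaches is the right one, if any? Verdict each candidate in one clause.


Diagnosis: dominant-term comparison — divide through by the highest power of k; every lower-order term dies and the dominant terms decide the limit.
- dominant-term comparison — applicable, and directly so.
- conjugate multiplication: multiplying by a conjugate would not remove any indeterminacy here.


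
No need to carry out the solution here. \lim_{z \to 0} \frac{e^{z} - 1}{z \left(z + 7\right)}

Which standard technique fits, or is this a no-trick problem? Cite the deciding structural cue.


Method: l'Hôpital's rule (0/0) — plug in 0: top and bottom both hit zero, so differentiate each and retry. One could equally expand both pieces locally and compare leading terms; the rule does that in one stroke.


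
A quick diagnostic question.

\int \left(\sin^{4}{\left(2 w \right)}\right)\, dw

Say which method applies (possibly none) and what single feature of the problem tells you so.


Diagnosis: a trigonometric identity — reduce \sin^{4}{\left(2 w \right)} with the power-reduction formula and the integral becomes first-degree trigonometry.


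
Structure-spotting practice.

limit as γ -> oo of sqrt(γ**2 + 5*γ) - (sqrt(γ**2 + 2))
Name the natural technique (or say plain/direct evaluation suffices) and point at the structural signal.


Best approach: conjugate multiplication — the ∞ − ∞ radical form is the exact trigger for the conjugate maneuver.


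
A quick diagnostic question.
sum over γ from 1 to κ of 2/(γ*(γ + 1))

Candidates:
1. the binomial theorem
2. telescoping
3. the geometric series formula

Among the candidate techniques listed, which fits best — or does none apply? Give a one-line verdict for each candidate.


Best approach: telescoping — split 2/(γ*(γ + 1)) by partial fractions and the pieces are one function at shifted arguments — interior terms cancel.
- the binomial theorem — there is no pair of bases whose matched powers would reassemble into a single binomial power.
- telescoping — yes, a natural case for it.
- the geometric series formula: the term-to-term ratio drifts with the index — the one thing the geometric formula cannot absorb.


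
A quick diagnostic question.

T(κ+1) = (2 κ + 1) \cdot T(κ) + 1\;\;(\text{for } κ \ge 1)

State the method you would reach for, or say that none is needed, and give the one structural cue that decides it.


Technique: a summation factor — an index-dependent multiplier 2 κ + 1 rules out characteristic roots; a summation factor converts it to a pure difference.


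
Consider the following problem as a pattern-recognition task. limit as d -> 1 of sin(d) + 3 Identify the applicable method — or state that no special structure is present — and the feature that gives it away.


Diagnosis: no special technique — the function is continuous at 1; evaluation is itself the limit, no machinery required.


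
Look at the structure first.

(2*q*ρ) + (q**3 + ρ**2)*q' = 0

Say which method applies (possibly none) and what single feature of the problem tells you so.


Verdict: the exact-equation method — take the mixed partials of 2*q*ρ and q**3 + ρ**2: they are equal, which certifies an exact differential.


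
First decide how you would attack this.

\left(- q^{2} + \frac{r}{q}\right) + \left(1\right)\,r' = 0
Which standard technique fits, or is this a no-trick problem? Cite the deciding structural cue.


Technique: a linear integrating factor — the unknown enters only to the first power against a nonzero forcing term — the integrating-factor template applies directly.


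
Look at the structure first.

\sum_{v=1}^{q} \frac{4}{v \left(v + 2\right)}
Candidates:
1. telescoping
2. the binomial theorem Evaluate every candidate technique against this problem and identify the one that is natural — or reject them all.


Technique: telescoping — integer-spaced poles in \frac{4}{v \left(v + 2\right)} are the telescoping signature in disguise.
- telescoping — yes — fits the structure here.
- the binomial theorem: the terms do not reassemble into a binomial power.


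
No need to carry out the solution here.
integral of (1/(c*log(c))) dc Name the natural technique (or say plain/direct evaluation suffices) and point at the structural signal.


Best approach: u-substitution — viewed as a product, the integrand is a composition evaluated at log(c) times (a constant multiple of) that inner expression's derivative, so u = log(c) makes it elementary.


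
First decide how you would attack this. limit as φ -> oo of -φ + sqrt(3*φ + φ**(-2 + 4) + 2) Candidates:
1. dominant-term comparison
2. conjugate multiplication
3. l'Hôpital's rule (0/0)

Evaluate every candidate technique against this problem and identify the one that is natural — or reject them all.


Technique: conjugate multiplication — infinity minus infinity with a radical in play — multiply by the conjugate so the divergences of sqrt(3*φ + φ**(-2 + 4) + 2) and φ annihilate.
- dominant-term comparison — this limit is not decided by comparing polynomial growth at infinity.
- conjugate multiplication — yes — fits the structure here.
- l'Hôpital's rule (0/0): the expression is a difference driving to ∞ − ∞, not a 0/0 quotient — there is no ratio for the rule to differentiate.


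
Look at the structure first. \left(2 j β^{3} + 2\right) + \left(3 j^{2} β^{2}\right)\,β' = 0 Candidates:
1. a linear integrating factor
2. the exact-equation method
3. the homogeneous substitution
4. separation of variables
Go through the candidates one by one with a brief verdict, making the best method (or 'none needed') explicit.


Technique: the exact-equation method — d/dβ of 2 j β^{3} + 2 equals d/dj of 3 j^{2} β^{2}: the form is a total differential of one potential — integrate it exactly.
- a linear integrating factor: a nonlinear term in the unknown puts this outside the integrating-factor template.
- the exact-equation method — applicable, and directly so.
- the homogeneous substitution: the ratio of the variables does not determine the slope.
- separation of variables: no division isolates the independent variable from the unknown.


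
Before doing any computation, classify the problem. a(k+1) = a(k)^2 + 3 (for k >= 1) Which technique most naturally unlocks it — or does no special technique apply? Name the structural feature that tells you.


Diagnosis: no special technique — the unknown enters the rule nonlinearly, not as a weighted sum — no linear method is even well-posed.


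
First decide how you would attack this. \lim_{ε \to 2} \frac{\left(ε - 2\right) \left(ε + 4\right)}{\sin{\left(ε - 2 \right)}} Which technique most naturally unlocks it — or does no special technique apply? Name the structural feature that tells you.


Verdict: l'Hôpital's rule (0/0) — numerator and denominator both vanish at 2 — a genuine 0/0 form, which is exactly when l'Hôpital applies. Known elementary limits would finish this too — the rule just bypasses the case analysis.


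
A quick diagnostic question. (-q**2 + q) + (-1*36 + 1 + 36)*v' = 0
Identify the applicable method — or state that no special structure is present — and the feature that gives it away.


Best approach: no special technique — the slope is a pure function of q; integrate both sides and be done.


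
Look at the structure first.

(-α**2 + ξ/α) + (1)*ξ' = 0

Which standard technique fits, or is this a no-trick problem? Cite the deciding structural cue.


Technique: a linear integrating factor — linear in the unknown with genuine forcing: multiply through by the exponential of the integrated coefficient and the left side closes into one derivative.


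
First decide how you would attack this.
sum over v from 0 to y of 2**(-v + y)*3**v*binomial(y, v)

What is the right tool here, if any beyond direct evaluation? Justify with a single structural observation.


Diagnosis: the binomial theorem — binomial coefficients against complementary powers of 3 and 2: recognize the binomial expansion and resum.


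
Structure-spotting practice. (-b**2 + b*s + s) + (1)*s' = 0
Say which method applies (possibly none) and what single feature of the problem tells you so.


Verdict: a linear integrating factor — linear in the unknown with genuine forcing: multiply through by the exponential of the integrated coefficient and the left side closes into one derivative.


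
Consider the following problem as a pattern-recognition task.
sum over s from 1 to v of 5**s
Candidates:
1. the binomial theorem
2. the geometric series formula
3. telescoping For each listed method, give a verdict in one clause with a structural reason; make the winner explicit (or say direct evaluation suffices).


Method: the geometric series formula — term-over-term division gives 5 every time — index-free ratio, geometric sum formula applies.
- the binomial theorem: no binomial coefficients pair with matched powers.
- the geometric series formula: applicable, and directly so.
- telescoping — computed from the summand as displayed, the partial sums build up without the pairwise collapse telescoping exploits.


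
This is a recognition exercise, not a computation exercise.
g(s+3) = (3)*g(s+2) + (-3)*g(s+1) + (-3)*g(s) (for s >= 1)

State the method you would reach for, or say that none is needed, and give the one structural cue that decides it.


Technique: the characteristic-root method — every coefficient is a fixed number and the forcing is zero — substitute r^s and read off the root equation.


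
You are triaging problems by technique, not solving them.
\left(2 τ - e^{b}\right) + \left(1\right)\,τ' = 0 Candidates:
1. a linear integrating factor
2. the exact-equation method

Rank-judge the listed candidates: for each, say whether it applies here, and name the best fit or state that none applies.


Best approach: a linear integrating factor — first power of τ, nonzero forcing: the integrating-factor recipe applies verbatim with p = 2.
- a linear integrating factor — applies; the problem has the shape this method handles.
- the exact-equation method — the cross partial derivatives disagree, so no single potential exists.


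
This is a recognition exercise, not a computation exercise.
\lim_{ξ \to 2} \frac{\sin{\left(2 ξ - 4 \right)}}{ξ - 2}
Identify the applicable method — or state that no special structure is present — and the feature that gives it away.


Method: l'Hôpital's rule (0/0) — the 0/0 form at 2 is the signature situation for l'Hôpital's rule. Known elementary limits would finish this too — the rule just bypasses the case analysis.


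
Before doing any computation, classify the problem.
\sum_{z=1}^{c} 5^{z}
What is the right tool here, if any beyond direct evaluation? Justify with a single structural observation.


Diagnosis: the geometric series formula — check a ratio of consecutive terms: it is 5, independent of the index, so the geometric formula closes the sum.


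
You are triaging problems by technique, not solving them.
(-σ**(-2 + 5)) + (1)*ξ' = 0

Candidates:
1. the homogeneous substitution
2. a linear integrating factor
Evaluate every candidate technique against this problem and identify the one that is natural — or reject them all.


Diagnosis: no special technique — the slope is a pure function of σ; integrate both sides and be done.
- the homogeneous substitution: the ratio substitution does not collapse this equation.
- a linear integrating factor — the linear template holds only trivially here (the unknown is absent, so the coefficient is zero) — the method is not the natural label.


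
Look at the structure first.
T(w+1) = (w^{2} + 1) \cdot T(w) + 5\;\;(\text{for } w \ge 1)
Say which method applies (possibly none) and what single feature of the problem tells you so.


Diagnosis: a summation factor — the coefficient w^{2} + 1 drifts with the index, so no fixed root exists; normalizing by the cumulative product telescopes it.
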